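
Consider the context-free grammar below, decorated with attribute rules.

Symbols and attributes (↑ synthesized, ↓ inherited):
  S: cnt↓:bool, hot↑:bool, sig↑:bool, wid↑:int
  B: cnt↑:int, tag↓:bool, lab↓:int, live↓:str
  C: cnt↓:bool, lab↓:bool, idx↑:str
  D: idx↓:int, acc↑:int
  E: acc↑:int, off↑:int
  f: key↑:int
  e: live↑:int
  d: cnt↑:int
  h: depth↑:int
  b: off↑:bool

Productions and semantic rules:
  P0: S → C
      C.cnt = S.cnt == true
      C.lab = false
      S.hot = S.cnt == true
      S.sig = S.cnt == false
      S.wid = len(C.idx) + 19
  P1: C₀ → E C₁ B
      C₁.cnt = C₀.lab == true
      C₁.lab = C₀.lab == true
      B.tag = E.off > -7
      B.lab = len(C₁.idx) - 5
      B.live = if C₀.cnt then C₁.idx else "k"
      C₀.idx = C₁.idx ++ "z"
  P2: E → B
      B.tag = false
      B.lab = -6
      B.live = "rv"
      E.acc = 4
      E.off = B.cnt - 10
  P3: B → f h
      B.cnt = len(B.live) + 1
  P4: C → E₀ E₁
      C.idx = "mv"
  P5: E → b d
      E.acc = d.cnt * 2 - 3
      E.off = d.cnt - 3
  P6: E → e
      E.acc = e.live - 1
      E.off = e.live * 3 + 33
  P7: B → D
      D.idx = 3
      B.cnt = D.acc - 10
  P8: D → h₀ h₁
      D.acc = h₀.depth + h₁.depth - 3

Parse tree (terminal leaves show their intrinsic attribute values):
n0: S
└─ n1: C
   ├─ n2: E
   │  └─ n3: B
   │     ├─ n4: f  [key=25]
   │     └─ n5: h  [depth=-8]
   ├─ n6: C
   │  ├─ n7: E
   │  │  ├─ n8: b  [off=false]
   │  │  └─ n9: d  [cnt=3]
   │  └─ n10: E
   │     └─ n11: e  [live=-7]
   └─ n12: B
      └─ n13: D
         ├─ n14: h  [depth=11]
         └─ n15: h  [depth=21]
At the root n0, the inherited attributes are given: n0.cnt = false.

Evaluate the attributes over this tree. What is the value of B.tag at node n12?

1. n0.cnt = false  [given at root]
2. n1.cnt = false  [S.cnt == true]
3. n1.lab = false  [false]
4. n3.tag = false  [false]
5. n3.lab = -6  [-6]
6. n3.live = "rv"  ["rv"]
7. n4.key = 25  [terminal]
8. n5.depth = -8  [terminal]
9. n3.cnt = 3  [len(B.live) + 1]
10. n2.acc = 4  [4]
11. n2.off = -7  [B.cnt - 10]
12. n6.cnt = false  [C₀.lab == true]
13. n6.lab = false  [C₀.lab == true]
14. n8.off = false  [terminal]
15. n9.cnt = 3  [terminal]
16. n7.acc = 3  [d.cnt * 2 - 3]
17. n7.off = 0  [d.cnt - 3]
18. n11.live = -7  [terminal]
19. n10.acc = -8  [e.live - 1]
20. n10.off = 12  [e.live * 3 + 33]
21. n6.idx = "mv"  ["mv"]
22. n12.tag = false  [E.off > -7]
23. n12.lab = -3  [len(C₁.idx) - 5]
24. n12.live = "k"  [if C₀.cnt then C₁.idx else "k"]
25. n13.idx = 3  [3]
26. n14.depth = 11  [terminal]
27. n15.depth = 21  [terminal]
28. n13.acc = 29  [h₀.depth + h₁.depth - 3]
29. n12.cnt = 19  [D.acc - 10]
30. n1.idx = "mvz"  [C₁.idx ++ "z"]
31. n0.hot = false  [S.cnt == true]
32. n0.sig = true  [S.cnt == false]
33. n0.wid = 22  [len(C.idx) + 19]

false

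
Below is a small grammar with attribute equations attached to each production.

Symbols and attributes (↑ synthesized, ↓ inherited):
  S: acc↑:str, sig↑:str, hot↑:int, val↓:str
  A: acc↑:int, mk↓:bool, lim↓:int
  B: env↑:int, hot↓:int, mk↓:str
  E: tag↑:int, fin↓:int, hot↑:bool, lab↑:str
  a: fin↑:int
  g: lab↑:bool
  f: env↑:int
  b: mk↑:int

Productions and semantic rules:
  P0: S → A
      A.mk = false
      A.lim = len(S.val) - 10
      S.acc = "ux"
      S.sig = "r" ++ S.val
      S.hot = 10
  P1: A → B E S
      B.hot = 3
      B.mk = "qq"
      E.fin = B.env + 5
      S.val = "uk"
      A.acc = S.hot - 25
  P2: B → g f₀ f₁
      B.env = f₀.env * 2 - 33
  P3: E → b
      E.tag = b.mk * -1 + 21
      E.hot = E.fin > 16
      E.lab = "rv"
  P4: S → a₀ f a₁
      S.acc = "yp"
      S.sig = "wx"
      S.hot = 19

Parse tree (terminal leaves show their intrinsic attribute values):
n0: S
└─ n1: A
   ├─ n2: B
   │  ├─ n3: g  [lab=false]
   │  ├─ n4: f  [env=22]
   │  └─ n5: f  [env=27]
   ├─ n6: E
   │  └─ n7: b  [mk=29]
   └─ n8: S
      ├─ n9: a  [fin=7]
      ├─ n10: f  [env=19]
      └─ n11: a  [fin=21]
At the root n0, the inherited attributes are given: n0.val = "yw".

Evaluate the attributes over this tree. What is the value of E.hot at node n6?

1. n0.val = "yw"  [given at root]
2. n1.mk = false  [false]
3. n1.lim = -8  [len(S.val) - 10]
4. n2.hot = 3  [3]
5. n2.mk = "qq"  ["qq"]
6. n3.lab = false  [terminal]
7. n4.env = 22  [terminal]
8. n5.env = 27  [terminal]
9. n2.env = 11  [f₀.env * 2 - 33]
10. n6.fin = 16  [B.env + 5]
11. n7.mk = 29  [terminal]
12. n6.tag = -8  [b.mk * -1 + 21]
13. n6.hot = false  [E.fin > 16]
14. n6.lab = "rv"  ["rv"]
15. n8.val = "uk"  ["uk"]
16. n9.fin = 7  [terminal]
17. n10.env = 19  [terminal]
18. n11.fin = 21  [terminal]
19. n8.acc = "yp"  ["yp"]
20. n8.sig = "wx"  ["wx"]
21. n8.hot = 19  [19]
22. n1.acc = -6  [S.hot - 25]
23. n0.acc = "ux"  ["ux"]
24. n0.sig = "ryw"  ["r" ++ S.val]
25. n0.hot = 10  [10]

false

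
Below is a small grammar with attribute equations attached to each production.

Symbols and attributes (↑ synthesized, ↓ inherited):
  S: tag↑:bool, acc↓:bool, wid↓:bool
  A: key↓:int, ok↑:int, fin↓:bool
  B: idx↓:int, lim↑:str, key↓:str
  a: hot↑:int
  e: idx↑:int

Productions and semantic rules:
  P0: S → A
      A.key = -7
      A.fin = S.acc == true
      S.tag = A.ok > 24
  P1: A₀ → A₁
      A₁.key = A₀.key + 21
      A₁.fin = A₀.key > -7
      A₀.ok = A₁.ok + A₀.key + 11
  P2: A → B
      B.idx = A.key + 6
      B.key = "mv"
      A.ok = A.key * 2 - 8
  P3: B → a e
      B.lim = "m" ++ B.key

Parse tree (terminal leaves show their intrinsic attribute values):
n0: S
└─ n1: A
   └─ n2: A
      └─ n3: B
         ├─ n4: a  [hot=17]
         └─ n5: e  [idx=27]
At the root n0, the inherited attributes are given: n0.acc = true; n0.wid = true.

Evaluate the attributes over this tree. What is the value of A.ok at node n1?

24

1. n0.acc = true  [given at root]
2. n0.wid = true  [given at root]
3. n1.key = -7  [-7]
4. n1.fin = true  [S.acc == true]
5. n2.key = 14  [A₀.key + 21]
6. n2.fin = false  [A₀.key > -7]
7. n3.idx = 20  [A.key + 6]
8. n3.key = "mv"  ["mv"]
9. n4.hot = 17  [terminal]
10. n5.idx = 27  [terminal]
11. n3.lim = "mmv"  ["m" ++ B.key]
12. n2.ok = 20  [A.key * 2 - 8]
13. n1.ok = 24  [A₁.ok + A₀.key + 11]
14. n0.tag = false  [A.ok > 24]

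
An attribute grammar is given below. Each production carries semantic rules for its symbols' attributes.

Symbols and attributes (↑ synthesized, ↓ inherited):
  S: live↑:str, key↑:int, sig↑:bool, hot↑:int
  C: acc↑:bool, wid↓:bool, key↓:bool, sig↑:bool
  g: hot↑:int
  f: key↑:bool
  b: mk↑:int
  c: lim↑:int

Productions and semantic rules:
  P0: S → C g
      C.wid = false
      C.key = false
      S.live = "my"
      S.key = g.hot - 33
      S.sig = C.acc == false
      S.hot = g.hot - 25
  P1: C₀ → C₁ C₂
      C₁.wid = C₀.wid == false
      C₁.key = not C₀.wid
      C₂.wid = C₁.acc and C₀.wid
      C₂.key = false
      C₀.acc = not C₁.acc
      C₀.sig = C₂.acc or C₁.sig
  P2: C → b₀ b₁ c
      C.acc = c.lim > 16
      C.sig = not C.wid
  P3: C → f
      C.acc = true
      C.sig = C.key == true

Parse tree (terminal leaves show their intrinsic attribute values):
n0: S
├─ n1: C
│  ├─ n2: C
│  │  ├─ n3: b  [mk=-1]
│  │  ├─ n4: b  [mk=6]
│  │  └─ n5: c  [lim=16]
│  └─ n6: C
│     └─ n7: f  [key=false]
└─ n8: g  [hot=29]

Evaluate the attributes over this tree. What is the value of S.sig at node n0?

false

1. n1.wid = false  [false]
2. n1.key = false  [false]
3. n2.wid = true  [C₀.wid == false]
4. n2.key = true  [not C₀.wid]
5. n3.mk = -1  [terminal]
6. n4.mk = 6  [terminal]
7. n5.lim = 16  [terminal]
8. n2.acc = false  [c.lim > 16]
9. n2.sig = false  [not C.wid]
10. n6.wid = false  [C₁.acc and C₀.wid]
11. n6.key = false  [false]
12. n7.key = false  [terminal]
13. n6.acc = true  [true]
14. n6.sig = false  [C.key == true]
15. n1.acc = true  [not C₁.acc]
16. n1.sig = true  [C₂.acc or C₁.sig]
17. n8.hot = 29  [terminal]
18. n0.live = "my"  ["my"]
19. n0.key = -4  [g.hot - 33]
20. n0.sig = false  [C.acc == false]
21. n0.hot = 4  [g.hot - 25]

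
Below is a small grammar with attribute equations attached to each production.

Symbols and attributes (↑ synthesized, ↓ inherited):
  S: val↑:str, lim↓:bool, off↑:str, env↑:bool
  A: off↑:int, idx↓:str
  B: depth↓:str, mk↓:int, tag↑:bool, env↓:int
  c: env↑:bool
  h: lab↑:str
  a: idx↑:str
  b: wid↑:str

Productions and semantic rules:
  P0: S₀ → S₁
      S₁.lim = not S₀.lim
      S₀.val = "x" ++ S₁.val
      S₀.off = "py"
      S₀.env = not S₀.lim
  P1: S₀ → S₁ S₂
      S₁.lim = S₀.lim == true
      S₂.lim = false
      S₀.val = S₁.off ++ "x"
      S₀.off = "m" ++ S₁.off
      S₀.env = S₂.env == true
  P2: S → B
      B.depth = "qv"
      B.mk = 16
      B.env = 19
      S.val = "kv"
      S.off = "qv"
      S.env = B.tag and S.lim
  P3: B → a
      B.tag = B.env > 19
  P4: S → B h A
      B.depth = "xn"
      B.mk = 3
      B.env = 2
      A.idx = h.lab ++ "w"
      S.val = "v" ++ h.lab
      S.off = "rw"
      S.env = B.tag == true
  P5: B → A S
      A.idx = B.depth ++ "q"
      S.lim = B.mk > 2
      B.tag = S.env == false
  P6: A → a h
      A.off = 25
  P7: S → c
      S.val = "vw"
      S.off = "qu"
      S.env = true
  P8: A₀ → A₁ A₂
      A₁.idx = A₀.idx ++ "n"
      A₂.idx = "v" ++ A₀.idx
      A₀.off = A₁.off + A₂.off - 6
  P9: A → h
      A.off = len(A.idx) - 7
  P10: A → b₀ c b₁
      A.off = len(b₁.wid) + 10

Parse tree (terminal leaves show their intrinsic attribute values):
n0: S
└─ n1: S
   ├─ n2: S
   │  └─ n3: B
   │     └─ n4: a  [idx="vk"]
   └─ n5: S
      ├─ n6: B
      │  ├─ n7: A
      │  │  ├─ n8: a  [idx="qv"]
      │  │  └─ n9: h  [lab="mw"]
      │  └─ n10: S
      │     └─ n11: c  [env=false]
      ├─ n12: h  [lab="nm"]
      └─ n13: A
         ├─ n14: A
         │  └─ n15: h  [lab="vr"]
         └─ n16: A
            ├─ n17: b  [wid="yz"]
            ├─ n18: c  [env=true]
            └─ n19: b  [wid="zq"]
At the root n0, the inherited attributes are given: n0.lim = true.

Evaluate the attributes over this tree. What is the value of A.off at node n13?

3

1. n0.lim = true  [given at root]
2. n1.lim = false  [not S₀.lim]
3. n2.lim = false  [S₀.lim == true]
4. n3.depth = "qv"  ["qv"]
5. n3.mk = 16  [16]
6. n3.env = 19  [19]
7. n4.idx = "vk"  [terminal]
8. n3.tag = false  [B.env > 19]
9. n2.val = "kv"  ["kv"]
10. n2.off = "qv"  ["qv"]
11. n2.env = false  [B.tag and S.lim]
12. n5.lim = false  [false]
13. n6.depth = "xn"  ["xn"]
14. n6.mk = 3  [3]
15. n6.env = 2  [2]
16. n7.idx = "xnq"  [B.depth ++ "q"]
17. n8.idx = "qv"  [terminal]
18. n9.lab = "mw"  [terminal]
19. n7.off = 25  [25]
20. n10.lim = true  [B.mk > 2]
21. n11.env = false  [terminal]
22. n10.val = "vw"  ["vw"]
23. n10.off = "qu"  ["qu"]
24. n10.env = true  [true]
25. n6.tag = false  [S.env == false]
26. n12.lab = "nm"  [terminal]
27. n13.idx = "nmw"  [h.lab ++ "w"]
28. n14.idx = "nmwn"  [A₀.idx ++ "n"]
29. n15.lab = "vr"  [terminal]
30. n14.off = -3  [len(A.idx) - 7]
31. n16.idx = "vnmw"  ["v" ++ A₀.idx]
32. n17.wid = "yz"  [terminal]
33. n18.env = true  [terminal]
34. n19.wid = "zq"  [terminal]
35. n16.off = 12  [len(b₁.wid) + 10]
36. n13.off = 3  [A₁.off + A₂.off - 6]
37. n5.val = "vnm"  ["v" ++ h.lab]
38. n5.off = "rw"  ["rw"]
39. n5.env = false  [B.tag == true]
40. n1.val = "qvx"  [S₁.off ++ "x"]
41. n1.off = "mqv"  ["m" ++ S₁.off]
42. n1.env = false  [S₂.env == true]
43. n0.val = "xqvx"  ["x" ++ S₁.val]
44. n0.off = "py"  ["py"]
45. n0.env = false  [not S₀.lim]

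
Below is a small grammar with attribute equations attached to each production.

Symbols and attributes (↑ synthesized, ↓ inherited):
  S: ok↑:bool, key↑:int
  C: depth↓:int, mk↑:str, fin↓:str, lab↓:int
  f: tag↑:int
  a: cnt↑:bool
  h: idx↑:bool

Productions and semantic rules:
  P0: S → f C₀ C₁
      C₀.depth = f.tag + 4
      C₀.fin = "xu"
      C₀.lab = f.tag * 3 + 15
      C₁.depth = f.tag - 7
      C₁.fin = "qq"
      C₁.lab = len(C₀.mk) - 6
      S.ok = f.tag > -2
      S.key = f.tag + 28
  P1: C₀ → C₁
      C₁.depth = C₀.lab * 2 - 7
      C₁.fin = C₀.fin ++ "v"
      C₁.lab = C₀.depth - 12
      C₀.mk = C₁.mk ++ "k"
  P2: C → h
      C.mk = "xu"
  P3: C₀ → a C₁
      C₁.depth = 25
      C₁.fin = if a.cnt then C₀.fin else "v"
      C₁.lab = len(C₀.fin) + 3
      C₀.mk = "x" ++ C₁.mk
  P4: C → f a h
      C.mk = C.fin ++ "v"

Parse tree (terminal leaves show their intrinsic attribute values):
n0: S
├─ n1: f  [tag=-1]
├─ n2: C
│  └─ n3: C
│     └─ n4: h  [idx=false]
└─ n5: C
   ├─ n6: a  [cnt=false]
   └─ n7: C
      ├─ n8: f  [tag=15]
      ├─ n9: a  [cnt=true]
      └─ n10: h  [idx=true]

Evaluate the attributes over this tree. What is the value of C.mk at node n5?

"xvv"

1. n1.tag = -1  [terminal]
2. n2.depth = 3  [f.tag + 4]
3. n2.fin = "xu"  ["xu"]
4. n2.lab = 12  [f.tag * 3 + 15]
5. n3.depth = 17  [C₀.lab * 2 - 7]
6. n3.fin = "xuv"  [C₀.fin ++ "v"]
7. n3.lab = -9  [C₀.depth - 12]
8. n4.idx = false  [terminal]
9. n3.mk = "xu"  ["xu"]
10. n2.mk = "xuk"  [C₁.mk ++ "k"]
11. n5.depth = -8  [f.tag - 7]
12. n5.fin = "qq"  ["qq"]
13. n5.lab = -3  [len(C₀.mk) - 6]
14. n6.cnt = false  [terminal]
15. n7.depth = 25  [25]
16. n7.fin = "v"  [if a.cnt then C₀.fin else "v"]
17. n7.lab = 5  [len(C₀.fin) + 3]
18. n8.tag = 15  [terminal]
19. n9.cnt = true  [terminal]
20. n10.idx = true  [terminal]
21. n7.mk = "vv"  [C.fin ++ "v"]
22. n5.mk = "xvv"  ["x" ++ C₁.mk]
23. n0.ok = true  [f.tag > -2]
24. n0.key = 27  [f.tag + 28]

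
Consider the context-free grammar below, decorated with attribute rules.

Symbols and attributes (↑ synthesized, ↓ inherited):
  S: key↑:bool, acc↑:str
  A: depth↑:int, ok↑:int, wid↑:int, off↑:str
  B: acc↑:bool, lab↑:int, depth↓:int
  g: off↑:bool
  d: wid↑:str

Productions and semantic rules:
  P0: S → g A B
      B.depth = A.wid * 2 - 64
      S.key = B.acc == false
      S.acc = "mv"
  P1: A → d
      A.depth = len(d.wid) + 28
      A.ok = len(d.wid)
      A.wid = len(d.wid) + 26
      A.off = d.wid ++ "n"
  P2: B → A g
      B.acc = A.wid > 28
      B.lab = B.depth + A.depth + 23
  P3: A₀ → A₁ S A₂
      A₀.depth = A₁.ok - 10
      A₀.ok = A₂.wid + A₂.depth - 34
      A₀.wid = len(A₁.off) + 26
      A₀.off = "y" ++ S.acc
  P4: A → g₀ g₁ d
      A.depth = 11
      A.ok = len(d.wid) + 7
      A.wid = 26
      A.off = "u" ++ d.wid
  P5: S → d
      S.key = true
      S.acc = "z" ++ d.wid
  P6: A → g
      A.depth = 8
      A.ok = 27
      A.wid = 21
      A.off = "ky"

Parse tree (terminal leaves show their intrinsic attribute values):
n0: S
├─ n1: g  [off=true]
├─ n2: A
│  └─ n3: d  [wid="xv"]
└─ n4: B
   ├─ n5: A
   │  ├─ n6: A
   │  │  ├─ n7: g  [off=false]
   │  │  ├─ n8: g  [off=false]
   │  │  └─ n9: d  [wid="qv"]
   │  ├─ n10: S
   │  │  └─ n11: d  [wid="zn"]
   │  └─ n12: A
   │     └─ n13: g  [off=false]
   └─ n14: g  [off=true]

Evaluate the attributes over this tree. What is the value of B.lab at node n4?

1. n1.off = true  [terminal]
2. n3.wid = "xv"  [terminal]
3. n2.depth = 30  [len(d.wid) + 28]
4. n2.ok = 2  [len(d.wid)]
5. n2.wid = 28  [len(d.wid) + 26]
6. n2.off = "xvn"  [d.wid ++ "n"]
7. n4.depth = -8  [A.wid * 2 - 64]
8. n7.off = false  [terminal]
9. n8.off = false  [terminal]
10. n9.wid = "qv"  [terminal]
11. n6.depth = 11  [11]
12. n6.ok = 9  [len(d.wid) + 7]
13. n6.wid = 26  [26]
14. n6.off = "uqv"  ["u" ++ d.wid]
15. n11.wid = "zn"  [terminal]
16. n10.key = true  [true]
17. n10.acc = "zzn"  ["z" ++ d.wid]
18. n13.off = false  [terminal]
19. n12.depth = 8  [8]
20. n12.ok = 27  [27]
21. n12.wid = 21  [21]
22. n12.off = "ky"  ["ky"]
23. n5.depth = -1  [A₁.ok - 10]
24. n5.ok = -5  [A₂.wid + A₂.depth - 34]
25. n5.wid = 29  [len(A₁.off) + 26]
26. n5.off = "yzzn"  ["y" ++ S.acc]
27. n14.off = true  [terminal]
28. n4.acc = true  [A.wid > 28]
29. n4.lab = 14  [B.depth + A.depth + 23]
30. n0.key = false  [B.acc == false]
31. n0.acc = "mv"  ["mv"]

14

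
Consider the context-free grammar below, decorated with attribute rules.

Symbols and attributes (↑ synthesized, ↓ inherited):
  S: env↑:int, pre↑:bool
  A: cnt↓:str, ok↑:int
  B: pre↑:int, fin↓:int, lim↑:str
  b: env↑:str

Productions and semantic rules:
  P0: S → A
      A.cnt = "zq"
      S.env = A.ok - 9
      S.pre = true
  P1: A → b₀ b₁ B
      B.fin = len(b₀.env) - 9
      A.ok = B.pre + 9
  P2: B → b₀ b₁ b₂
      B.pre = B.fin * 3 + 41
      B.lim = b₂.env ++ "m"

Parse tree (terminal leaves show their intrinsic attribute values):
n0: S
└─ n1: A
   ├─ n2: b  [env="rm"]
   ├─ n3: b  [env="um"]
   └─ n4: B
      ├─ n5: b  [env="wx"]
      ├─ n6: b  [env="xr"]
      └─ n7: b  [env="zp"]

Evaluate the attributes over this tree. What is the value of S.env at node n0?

1. n1.cnt = "zq"  ["zq"]
2. n2.env = "rm"  [terminal]
3. n3.env = "um"  [terminal]
4. n4.fin = -7  [len(b₀.env) - 9]
5. n5.env = "wx"  [terminal]
6. n6.env = "xr"  [terminal]
7. n7.env = "zp"  [terminal]
8. n4.pre = 20  [B.fin * 3 + 41]
9. n4.lim = "zpm"  [b₂.env ++ "m"]
10. n1.ok = 29  [B.pre + 9]
11. n0.env = 20  [A.ok - 9]
12. n0.pre = true  [true]

20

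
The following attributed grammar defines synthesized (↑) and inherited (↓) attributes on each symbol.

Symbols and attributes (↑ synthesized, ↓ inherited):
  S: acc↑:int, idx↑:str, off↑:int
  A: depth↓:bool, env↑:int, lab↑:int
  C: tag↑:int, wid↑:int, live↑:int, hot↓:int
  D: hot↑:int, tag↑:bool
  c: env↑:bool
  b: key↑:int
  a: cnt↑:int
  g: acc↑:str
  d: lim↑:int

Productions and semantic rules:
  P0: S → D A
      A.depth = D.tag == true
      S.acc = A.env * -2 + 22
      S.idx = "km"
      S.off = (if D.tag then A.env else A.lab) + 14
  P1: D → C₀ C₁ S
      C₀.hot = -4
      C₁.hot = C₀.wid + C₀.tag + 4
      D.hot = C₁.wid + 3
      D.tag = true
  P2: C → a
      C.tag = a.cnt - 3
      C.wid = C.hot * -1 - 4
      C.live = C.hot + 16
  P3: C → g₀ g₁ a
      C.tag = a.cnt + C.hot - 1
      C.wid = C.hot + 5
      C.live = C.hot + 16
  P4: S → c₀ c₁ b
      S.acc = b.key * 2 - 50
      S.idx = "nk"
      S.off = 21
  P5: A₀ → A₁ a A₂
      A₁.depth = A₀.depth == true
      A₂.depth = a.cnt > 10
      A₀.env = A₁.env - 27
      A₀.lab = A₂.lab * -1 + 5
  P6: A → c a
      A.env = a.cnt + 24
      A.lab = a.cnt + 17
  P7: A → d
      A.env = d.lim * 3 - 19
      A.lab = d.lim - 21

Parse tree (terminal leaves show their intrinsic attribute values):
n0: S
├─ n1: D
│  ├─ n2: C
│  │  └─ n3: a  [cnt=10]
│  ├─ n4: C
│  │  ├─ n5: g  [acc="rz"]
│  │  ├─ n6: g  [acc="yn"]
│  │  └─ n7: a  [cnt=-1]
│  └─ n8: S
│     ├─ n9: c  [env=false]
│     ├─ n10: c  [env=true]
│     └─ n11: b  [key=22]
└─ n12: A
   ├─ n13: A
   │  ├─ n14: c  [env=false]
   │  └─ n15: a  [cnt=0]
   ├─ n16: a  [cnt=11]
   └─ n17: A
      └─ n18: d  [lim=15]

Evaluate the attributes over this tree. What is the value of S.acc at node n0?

1. n2.hot = -4  [-4]
2. n3.cnt = 10  [terminal]
3. n2.tag = 7  [a.cnt - 3]
4. n2.wid = 0  [C.hot * -1 - 4]
5. n2.live = 12  [C.hot + 16]
6. n4.hot = 11  [C₀.wid + C₀.tag + 4]
7. n5.acc = "rz"  [terminal]
8. n6.acc = "yn"  [terminal]
9. n7.cnt = -1  [terminal]
10. n4.tag = 9  [a.cnt + C.hot - 1]
11. n4.wid = 16  [C.hot + 5]
12. n4.live = 27  [C.hot + 16]
13. n9.env = false  [terminal]
14. n10.env = true  [terminal]
15. n11.key = 22  [terminal]
16. n8.acc = -6  [b.key * 2 - 50]
17. n8.idx = "nk"  ["nk"]
18. n8.off = 21  [21]
19. n1.hot = 19  [C₁.wid + 3]
20. n1.tag = true  [true]
21. n12.depth = true  [D.tag == true]
22. n13.depth = true  [A₀.depth == true]
23. n14.env = false  [terminal]
24. n15.cnt = 0  [terminal]
25. n13.env = 24  [a.cnt + 24]
26. n13.lab = 17  [a.cnt + 17]
27. n16.cnt = 11  [terminal]
28. n17.depth = true  [a.cnt > 10]
29. n18.lim = 15  [terminal]
30. n17.env = 26  [d.lim * 3 - 19]
31. n17.lab = -6  [d.lim - 21]
32. n12.env = -3  [A₁.env - 27]
33. n12.lab = 11  [A₂.lab * -1 + 5]
34. n0.acc = 28  [A.env * -2 + 22]
35. n0.idx = "km"  ["km"]
36. n0.off = 11  [(if D.tag then A.env else A.lab) + 14]

28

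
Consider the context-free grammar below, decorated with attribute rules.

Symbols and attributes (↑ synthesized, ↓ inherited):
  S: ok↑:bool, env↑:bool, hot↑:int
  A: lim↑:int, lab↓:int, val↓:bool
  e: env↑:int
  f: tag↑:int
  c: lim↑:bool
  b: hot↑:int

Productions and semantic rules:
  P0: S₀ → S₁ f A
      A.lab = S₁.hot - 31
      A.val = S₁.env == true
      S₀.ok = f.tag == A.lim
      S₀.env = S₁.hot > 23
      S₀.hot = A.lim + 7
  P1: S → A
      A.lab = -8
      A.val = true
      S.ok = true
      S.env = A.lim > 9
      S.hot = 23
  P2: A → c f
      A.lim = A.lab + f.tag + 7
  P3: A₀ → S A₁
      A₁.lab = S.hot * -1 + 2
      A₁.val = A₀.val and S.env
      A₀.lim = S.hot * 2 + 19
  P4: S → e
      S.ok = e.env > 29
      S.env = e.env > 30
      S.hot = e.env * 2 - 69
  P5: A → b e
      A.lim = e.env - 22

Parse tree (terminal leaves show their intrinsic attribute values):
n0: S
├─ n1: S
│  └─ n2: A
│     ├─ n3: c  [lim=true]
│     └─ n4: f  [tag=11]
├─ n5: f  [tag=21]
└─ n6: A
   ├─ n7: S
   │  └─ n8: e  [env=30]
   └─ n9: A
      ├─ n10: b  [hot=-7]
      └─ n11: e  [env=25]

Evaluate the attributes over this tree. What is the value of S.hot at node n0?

1. n2.lab = -8  [-8]
2. n2.val = true  [true]
3. n3.lim = true  [terminal]
4. n4.tag = 11  [terminal]
5. n2.lim = 10  [A.lab + f.tag + 7]
6. n1.ok = true  [true]
7. n1.env = true  [A.lim > 9]
8. n1.hot = 23  [23]
9. n5.tag = 21  [terminal]
10. n6.lab = -8  [S₁.hot - 31]
11. n6.val = true  [S₁.env == true]
12. n8.env = 30  [terminal]
13. n7.ok = true  [e.env > 29]
14. n7.env = false  [e.env > 30]
15. n7.hot = -9  [e.env * 2 - 69]
16. n9.lab = 11  [S.hot * -1 + 2]
17. n9.val = false  [A₀.val and S.env]
18. n10.hot = -7  [terminal]
19. n11.env = 25  [terminal]
20. n9.lim = 3  [e.env - 22]
21. n6.lim = 1  [S.hot * 2 + 19]
22. n0.ok = false  [f.tag == A.lim]
23. n0.env = false  [S₁.hot > 23]
24. n0.hot = 8  [A.lim + 7]

8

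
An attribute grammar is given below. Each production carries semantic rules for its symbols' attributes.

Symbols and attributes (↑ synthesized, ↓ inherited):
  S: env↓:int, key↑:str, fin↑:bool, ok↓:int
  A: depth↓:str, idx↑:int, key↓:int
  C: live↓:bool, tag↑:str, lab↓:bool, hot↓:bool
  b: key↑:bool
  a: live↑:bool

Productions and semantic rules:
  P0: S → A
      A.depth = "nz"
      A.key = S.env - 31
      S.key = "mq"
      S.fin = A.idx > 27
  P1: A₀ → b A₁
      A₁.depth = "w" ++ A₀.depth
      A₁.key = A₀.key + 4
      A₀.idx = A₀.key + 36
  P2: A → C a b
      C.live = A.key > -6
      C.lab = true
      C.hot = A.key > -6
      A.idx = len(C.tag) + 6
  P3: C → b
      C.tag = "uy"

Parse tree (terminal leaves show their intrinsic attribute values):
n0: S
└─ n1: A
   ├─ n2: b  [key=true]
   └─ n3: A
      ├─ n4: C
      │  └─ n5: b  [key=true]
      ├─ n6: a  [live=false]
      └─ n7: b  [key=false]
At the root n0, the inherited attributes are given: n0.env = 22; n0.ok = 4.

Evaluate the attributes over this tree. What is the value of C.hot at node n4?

true

1. n0.env = 22  [given at root]
2. n0.ok = 4  [given at root]
3. n1.depth = "nz"  ["nz"]
4. n1.key = -9  [S.env - 31]
5. n2.key = true  [terminal]
6. n3.depth = "wnz"  ["w" ++ A₀.depth]
7. n3.key = -5  [A₀.key + 4]
8. n4.live = true  [A.key > -6]
9. n4.lab = true  [true]
10. n4.hot = true  [A.key > -6]
11. n5.key = true  [terminal]
12. n4.tag = "uy"  ["uy"]
13. n6.live = false  [terminal]
14. n7.key = false  [terminal]
15. n3.idx = 8  [len(C.tag) + 6]
16. n1.idx = 27  [A₀.key + 36]
17. n0.key = "mq"  ["mq"]
18. n0.fin = false  [A.idx > 27]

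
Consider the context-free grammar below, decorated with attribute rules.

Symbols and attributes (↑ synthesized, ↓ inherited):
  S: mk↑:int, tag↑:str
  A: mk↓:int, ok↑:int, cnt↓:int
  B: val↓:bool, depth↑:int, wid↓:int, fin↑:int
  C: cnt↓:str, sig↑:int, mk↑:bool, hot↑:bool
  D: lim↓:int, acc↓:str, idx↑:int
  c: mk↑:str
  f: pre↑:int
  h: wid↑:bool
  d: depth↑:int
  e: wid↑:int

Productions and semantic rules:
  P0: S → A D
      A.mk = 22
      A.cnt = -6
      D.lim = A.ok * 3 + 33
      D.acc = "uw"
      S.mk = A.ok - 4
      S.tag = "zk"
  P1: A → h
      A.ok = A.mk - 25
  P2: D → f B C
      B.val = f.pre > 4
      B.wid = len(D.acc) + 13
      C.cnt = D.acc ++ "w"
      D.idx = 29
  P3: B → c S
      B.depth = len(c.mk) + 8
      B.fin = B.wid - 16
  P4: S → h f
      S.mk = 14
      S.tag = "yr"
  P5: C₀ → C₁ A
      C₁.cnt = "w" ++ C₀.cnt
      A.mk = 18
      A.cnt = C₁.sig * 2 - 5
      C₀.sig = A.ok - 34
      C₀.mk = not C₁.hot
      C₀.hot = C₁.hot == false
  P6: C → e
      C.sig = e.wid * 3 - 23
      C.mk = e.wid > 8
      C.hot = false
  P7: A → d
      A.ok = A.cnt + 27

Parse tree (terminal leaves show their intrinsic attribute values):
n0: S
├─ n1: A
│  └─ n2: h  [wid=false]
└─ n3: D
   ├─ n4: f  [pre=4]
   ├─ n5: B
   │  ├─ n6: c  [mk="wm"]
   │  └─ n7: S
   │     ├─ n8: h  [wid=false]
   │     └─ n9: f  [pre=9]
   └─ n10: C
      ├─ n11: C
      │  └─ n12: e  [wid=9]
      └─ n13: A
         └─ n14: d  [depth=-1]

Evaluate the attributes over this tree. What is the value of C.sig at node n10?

1. n1.mk = 22  [22]
2. n1.cnt = -6  [-6]
3. n2.wid = false  [terminal]
4. n1.ok = -3  [A.mk - 25]
5. n3.lim = 24  [A.ok * 3 + 33]
6. n3.acc = "uw"  ["uw"]
7. n4.pre = 4  [terminal]
8. n5.val = false  [f.pre > 4]
9. n5.wid = 15  [len(D.acc) + 13]
10. n6.mk = "wm"  [terminal]
11. n8.wid = false  [terminal]
12. n9.pre = 9  [terminal]
13. n7.mk = 14  [14]
14. n7.tag = "yr"  ["yr"]
15. n5.depth = 10  [len(c.mk) + 8]
16. n5.fin = -1  [B.wid - 16]
17. n10.cnt = "uww"  [D.acc ++ "w"]
18. n11.cnt = "wuww"  ["w" ++ C₀.cnt]
19. n12.wid = 9  [terminal]
20. n11.sig = 4  [e.wid * 3 - 23]
21. n11.mk = true  [e.wid > 8]
22. n11.hot = false  [false]
23. n13.mk = 18  [18]
24. n13.cnt = 3  [C₁.sig * 2 - 5]
25. n14.depth = -1  [terminal]
26. n13.ok = 30  [A.cnt + 27]
27. n10.sig = -4  [A.ok - 34]
28. n10.mk = true  [not C₁.hot]
29. n10.hot = true  [C₁.hot == false]
30. n3.idx = 29  [29]
31. n0.mk = -7  [A.ok - 4]
32. n0.tag = "zk"  ["zk"]

-4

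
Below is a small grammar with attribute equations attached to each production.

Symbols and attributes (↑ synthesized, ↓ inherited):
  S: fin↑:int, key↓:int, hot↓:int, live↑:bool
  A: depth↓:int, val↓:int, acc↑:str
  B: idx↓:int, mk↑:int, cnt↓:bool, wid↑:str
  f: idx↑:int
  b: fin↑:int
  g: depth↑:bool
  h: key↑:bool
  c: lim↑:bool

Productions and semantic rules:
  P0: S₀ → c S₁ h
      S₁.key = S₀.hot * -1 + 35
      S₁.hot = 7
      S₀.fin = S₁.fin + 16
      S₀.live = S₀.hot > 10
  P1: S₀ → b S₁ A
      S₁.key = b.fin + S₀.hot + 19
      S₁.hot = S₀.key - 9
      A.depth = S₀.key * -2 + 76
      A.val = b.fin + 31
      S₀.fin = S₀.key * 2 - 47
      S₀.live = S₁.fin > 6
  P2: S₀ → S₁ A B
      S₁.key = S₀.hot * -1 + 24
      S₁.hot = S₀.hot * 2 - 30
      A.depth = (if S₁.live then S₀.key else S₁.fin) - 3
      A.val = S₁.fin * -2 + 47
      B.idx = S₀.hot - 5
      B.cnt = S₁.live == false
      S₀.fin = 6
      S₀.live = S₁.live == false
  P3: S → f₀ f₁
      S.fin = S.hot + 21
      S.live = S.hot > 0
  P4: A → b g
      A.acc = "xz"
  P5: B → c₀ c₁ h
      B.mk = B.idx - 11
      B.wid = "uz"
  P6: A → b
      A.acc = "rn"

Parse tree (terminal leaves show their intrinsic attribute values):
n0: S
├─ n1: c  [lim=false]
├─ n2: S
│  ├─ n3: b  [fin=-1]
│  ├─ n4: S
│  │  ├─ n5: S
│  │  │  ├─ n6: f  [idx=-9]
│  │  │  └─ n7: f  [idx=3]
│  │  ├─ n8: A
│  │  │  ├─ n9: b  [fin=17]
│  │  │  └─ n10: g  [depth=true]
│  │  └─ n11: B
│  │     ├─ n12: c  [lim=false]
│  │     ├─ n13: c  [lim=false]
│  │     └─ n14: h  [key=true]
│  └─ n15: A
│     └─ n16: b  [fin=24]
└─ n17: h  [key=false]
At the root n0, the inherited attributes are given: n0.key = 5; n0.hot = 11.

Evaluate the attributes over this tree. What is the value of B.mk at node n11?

1. n0.key = 5  [given at root]
2. n0.hot = 11  [given at root]
3. n1.lim = false  [terminal]
4. n2.key = 24  [S₀.hot * -1 + 35]
5. n2.hot = 7  [7]
6. n3.fin = -1  [terminal]
7. n4.key = 25  [b.fin + S₀.hot + 19]
8. n4.hot = 15  [S₀.key - 9]
9. n5.key = 9  [S₀.hot * -1 + 24]
10. n5.hot = 0  [S₀.hot * 2 - 30]
11. n6.idx = -9  [terminal]
12. n7.idx = 3  [terminal]
13. n5.fin = 21  [S.hot + 21]
14. n5.live = false  [S.hot > 0]
15. n8.depth = 18  [(if S₁.live then S₀.key else S₁.fin) - 3]
16. n8.val = 5  [S₁.fin * -2 + 47]
17. n9.fin = 17  [terminal]
18. n10.depth = true  [terminal]
19. n8.acc = "xz"  ["xz"]
20. n11.idx = 10  [S₀.hot - 5]
21. n11.cnt = true  [S₁.live == false]
22. n12.lim = false  [terminal]
23. n13.lim = false  [terminal]
24. n14.key = true  [terminal]
25. n11.mk = -1  [B.idx - 11]
26. n11.wid = "uz"  ["uz"]
27. n4.fin = 6  [6]
28. n4.live = true  [S₁.live == false]
29. n15.depth = 28  [S₀.key * -2 + 76]
30. n15.val = 30  [b.fin + 31]
31. n16.fin = 24  [terminal]
32. n15.acc = "rn"  ["rn"]
33. n2.fin = 1  [S₀.key * 2 - 47]
34. n2.live = false  [S₁.fin > 6]
35. n17.key = false  [terminal]
36. n0.fin = 17  [S₁.fin + 16]
37. n0.live = true  [S₀.hot > 10]

-1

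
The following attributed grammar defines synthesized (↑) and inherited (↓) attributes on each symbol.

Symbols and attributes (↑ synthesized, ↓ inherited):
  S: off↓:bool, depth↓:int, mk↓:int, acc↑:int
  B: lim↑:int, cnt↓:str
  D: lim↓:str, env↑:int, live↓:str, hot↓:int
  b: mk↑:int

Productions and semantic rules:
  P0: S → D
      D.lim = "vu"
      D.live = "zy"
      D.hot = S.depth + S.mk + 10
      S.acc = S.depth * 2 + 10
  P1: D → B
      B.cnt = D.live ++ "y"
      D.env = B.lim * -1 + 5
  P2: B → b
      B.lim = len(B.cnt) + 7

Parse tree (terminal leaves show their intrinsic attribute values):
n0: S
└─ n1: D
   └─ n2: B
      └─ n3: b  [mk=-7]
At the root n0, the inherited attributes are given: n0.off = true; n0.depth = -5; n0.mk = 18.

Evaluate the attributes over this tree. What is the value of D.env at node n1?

-5

1. n0.off = true  [given at root]
2. n0.depth = -5  [given at root]
3. n0.mk = 18  [given at root]
4. n1.lim = "vu"  ["vu"]
5. n1.live = "zy"  ["zy"]
6. n1.hot = 23  [S.depth + S.mk + 10]
7. n2.cnt = "zyy"  [D.live ++ "y"]
8. n3.mk = -7  [terminal]
9. n2.lim = 10  [len(B.cnt) + 7]
10. n1.env = -5  [B.lim * -1 + 5]
11. n0.acc = 0  [S.depth * 2 + 10]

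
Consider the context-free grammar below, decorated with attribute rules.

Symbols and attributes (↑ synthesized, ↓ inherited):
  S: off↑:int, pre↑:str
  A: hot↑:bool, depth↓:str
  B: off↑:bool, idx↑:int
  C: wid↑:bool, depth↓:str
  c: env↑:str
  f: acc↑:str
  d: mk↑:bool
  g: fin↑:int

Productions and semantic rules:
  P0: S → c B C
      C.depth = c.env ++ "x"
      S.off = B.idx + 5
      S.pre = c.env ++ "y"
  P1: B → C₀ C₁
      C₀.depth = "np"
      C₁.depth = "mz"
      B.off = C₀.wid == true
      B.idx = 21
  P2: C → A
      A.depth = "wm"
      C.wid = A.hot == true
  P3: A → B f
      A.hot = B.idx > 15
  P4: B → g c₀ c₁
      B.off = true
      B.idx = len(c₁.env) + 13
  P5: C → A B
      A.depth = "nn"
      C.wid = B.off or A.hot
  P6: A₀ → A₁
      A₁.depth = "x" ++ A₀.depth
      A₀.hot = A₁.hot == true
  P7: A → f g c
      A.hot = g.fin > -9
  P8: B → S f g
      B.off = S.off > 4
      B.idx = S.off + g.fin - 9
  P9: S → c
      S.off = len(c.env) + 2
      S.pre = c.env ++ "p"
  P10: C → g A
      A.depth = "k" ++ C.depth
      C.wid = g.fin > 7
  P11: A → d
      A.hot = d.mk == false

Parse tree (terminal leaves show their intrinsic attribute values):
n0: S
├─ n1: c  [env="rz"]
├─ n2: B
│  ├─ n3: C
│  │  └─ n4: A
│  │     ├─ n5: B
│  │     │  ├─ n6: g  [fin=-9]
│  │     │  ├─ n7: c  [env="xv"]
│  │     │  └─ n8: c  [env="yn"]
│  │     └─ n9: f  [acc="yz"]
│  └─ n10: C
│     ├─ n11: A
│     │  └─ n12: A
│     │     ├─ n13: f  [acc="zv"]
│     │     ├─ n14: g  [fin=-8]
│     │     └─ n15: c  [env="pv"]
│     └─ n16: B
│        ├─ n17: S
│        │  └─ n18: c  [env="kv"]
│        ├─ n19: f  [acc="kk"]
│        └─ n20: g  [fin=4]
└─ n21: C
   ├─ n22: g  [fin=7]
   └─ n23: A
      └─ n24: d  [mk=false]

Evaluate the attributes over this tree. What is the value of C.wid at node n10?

1. n1.env = "rz"  [terminal]
2. n3.depth = "np"  ["np"]
3. n4.depth = "wm"  ["wm"]
4. n6.fin = -9  [terminal]
5. n7.env = "xv"  [terminal]
6. n8.env = "yn"  [terminal]
7. n5.off = true  [true]
8. n5.idx = 15  [len(c₁.env) + 13]
9. n9.acc = "yz"  [terminal]
10. n4.hot = false  [B.idx > 15]
11. n3.wid = false  [A.hot == true]
12. n10.depth = "mz"  ["mz"]
13. n11.depth = "nn"  ["nn"]
14. n12.depth = "xnn"  ["x" ++ A₀.depth]
15. n13.acc = "zv"  [terminal]
16. n14.fin = -8  [terminal]
17. n15.env = "pv"  [terminal]
18. n12.hot = true  [g.fin > -9]
19. n11.hot = true  [A₁.hot == true]
20. n18.env = "kv"  [terminal]
21. n17.off = 4  [len(c.env) + 2]
22. n17.pre = "kvp"  [c.env ++ "p"]
23. n19.acc = "kk"  [terminal]
24. n20.fin = 4  [terminal]
25. n16.off = false  [S.off > 4]
26. n16.idx = -1  [S.off + g.fin - 9]
27. n10.wid = true  [B.off or A.hot]
28. n2.off = false  [C₀.wid == true]
29. n2.idx = 21  [21]
30. n21.depth = "rzx"  [c.env ++ "x"]
31. n22.fin = 7  [terminal]
32. n23.depth = "krzx"  ["k" ++ C.depth]
33. n24.mk = false  [terminal]
34. n23.hot = true  [d.mk == false]
35. n21.wid = false  [g.fin > 7]
36. n0.off = 26  [B.idx + 5]
37. n0.pre = "rzy"  [c.env ++ "y"]

true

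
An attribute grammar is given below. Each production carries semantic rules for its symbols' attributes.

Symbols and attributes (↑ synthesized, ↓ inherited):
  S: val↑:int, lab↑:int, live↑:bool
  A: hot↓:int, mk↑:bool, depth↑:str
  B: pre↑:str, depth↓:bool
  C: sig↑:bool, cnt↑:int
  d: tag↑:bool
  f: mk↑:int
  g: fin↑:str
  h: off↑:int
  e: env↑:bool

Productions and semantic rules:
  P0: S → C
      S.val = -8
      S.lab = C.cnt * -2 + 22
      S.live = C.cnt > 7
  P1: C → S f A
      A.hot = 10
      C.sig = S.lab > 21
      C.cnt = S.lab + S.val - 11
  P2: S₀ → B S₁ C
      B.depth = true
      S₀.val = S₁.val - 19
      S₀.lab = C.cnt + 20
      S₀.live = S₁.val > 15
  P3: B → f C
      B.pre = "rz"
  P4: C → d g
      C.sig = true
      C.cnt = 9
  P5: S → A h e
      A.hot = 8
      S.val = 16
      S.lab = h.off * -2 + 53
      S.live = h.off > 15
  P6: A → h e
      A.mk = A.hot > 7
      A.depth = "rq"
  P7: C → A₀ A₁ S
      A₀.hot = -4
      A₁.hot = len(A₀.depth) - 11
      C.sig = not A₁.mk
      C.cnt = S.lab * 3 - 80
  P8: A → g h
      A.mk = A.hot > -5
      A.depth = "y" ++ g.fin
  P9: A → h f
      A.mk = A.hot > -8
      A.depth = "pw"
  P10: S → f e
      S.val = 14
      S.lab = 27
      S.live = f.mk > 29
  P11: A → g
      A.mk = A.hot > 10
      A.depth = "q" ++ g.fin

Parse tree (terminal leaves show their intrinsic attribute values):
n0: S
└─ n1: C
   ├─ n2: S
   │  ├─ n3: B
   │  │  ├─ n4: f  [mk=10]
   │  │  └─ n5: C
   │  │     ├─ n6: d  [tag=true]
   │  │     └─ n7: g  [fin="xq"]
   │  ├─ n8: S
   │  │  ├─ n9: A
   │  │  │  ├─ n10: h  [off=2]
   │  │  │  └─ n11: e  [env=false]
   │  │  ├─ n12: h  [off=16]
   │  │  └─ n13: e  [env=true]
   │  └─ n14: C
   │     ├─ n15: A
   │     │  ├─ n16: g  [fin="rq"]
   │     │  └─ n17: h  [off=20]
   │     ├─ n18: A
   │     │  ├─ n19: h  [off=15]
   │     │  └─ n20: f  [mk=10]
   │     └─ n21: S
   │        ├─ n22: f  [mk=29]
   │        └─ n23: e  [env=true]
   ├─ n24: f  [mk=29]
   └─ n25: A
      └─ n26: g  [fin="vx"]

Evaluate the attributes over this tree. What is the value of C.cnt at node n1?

1. n3.depth = true  [true]
2. n4.mk = 10  [terminal]
3. n6.tag = true  [terminal]
4. n7.fin = "xq"  [terminal]
5. n5.sig = true  [true]
6. n5.cnt = 9  [9]
7. n3.pre = "rz"  ["rz"]
8. n9.hot = 8  [8]
9. n10.off = 2  [terminal]
10. n11.env = false  [terminal]
11. n9.mk = true  [A.hot > 7]
12. n9.depth = "rq"  ["rq"]
13. n12.off = 16  [terminal]
14. n13.env = true  [terminal]
15. n8.val = 16  [16]
16. n8.lab = 21  [h.off * -2 + 53]
17. n8.live = true  [h.off > 15]
18. n15.hot = -4  [-4]
19. n16.fin = "rq"  [terminal]
20. n17.off = 20  [terminal]
21. n15.mk = true  [A.hot > -5]
22. n15.depth = "yrq"  ["y" ++ g.fin]
23. n18.hot = -8  [len(A₀.depth) - 11]
24. n19.off = 15  [terminal]
25. n20.mk = 10  [terminal]
26. n18.mk = false  [A.hot > -8]
27. n18.depth = "pw"  ["pw"]
28. n22.mk = 29  [terminal]
29. n23.env = true  [terminal]
30. n21.val = 14  [14]
31. n21.lab = 27  [27]
32. n21.live = false  [f.mk > 29]
33. n14.sig = true  [not A₁.mk]
34. n14.cnt = 1  [S.lab * 3 - 80]
35. n2.val = -3  [S₁.val - 19]
36. n2.lab = 21  [C.cnt + 20]
37. n2.live = true  [S₁.val > 15]
38. n24.mk = 29  [terminal]
39. n25.hot = 10  [10]
40. n26.fin = "vx"  [terminal]
41. n25.mk = false  [A.hot > 10]
42. n25.depth = "qvx"  ["q" ++ g.fin]
43. n1.sig = false  [S.lab > 21]
44. n1.cnt = 7  [S.lab + S.val - 11]
45. n0.val = -8  [-8]
46. n0.lab = 8  [C.cnt * -2 + 22]
47. n0.live = false  [C.cnt > 7]

7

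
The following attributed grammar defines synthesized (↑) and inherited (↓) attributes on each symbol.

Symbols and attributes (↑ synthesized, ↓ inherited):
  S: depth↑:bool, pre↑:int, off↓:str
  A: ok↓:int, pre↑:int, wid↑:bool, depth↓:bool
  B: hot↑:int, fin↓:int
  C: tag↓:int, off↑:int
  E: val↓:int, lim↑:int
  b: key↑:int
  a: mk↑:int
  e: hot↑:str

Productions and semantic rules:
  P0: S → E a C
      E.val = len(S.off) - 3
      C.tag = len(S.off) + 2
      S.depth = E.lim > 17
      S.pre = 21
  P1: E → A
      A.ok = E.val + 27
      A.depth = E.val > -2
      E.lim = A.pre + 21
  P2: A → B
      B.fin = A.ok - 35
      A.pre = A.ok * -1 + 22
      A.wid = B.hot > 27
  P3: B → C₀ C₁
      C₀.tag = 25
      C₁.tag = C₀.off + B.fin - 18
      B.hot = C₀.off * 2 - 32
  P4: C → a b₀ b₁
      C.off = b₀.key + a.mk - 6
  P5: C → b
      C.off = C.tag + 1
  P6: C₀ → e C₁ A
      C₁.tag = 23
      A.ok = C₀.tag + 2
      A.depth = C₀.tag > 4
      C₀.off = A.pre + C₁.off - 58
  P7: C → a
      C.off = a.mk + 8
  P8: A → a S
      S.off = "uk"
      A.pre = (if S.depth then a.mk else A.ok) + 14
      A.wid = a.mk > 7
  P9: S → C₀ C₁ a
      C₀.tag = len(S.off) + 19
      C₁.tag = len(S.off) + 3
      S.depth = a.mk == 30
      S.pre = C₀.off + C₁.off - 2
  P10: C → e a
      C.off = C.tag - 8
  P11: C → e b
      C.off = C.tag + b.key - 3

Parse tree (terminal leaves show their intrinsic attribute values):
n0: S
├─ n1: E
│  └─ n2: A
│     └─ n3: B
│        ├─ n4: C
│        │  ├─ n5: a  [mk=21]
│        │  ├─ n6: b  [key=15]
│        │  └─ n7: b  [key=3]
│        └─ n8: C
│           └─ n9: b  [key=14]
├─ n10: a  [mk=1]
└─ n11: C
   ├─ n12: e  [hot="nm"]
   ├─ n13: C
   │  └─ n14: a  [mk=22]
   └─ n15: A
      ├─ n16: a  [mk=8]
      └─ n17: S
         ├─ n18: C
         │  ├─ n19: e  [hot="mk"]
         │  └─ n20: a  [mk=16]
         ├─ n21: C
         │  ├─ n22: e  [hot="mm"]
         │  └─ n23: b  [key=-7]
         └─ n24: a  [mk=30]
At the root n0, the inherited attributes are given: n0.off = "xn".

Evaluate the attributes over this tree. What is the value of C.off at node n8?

1. n0.off = "xn"  [given at root]
2. n1.val = -1  [len(S.off) - 3]
3. n2.ok = 26  [E.val + 27]
4. n2.depth = true  [E.val > -2]
5. n3.fin = -9  [A.ok - 35]
6. n4.tag = 25  [25]
7. n5.mk = 21  [terminal]
8. n6.key = 15  [terminal]
9. n7.key = 3  [terminal]
10. n4.off = 30  [b₀.key + a.mk - 6]
11. n8.tag = 3  [C₀.off + B.fin - 18]
12. n9.key = 14  [terminal]
13. n8.off = 4  [C.tag + 1]
14. n3.hot = 28  [C₀.off * 2 - 32]
15. n2.pre = -4  [A.ok * -1 + 22]
16. n2.wid = true  [B.hot > 27]
17. n1.lim = 17  [A.pre + 21]
18. n10.mk = 1  [terminal]
19. n11.tag = 4  [len(S.off) + 2]
20. n12.hot = "nm"  [terminal]
21. n13.tag = 23  [23]
22. n14.mk = 22  [terminal]
23. n13.off = 30  [a.mk + 8]
24. n15.ok = 6  [C₀.tag + 2]
25. n15.depth = false  [C₀.tag > 4]
26. n16.mk = 8  [terminal]
27. n17.off = "uk"  ["uk"]
28. n18.tag = 21  [len(S.off) + 19]
29. n19.hot = "mk"  [terminal]
30. n20.mk = 16  [terminal]
31. n18.off = 13  [C.tag - 8]
32. n21.tag = 5  [len(S.off) + 3]
33. n22.hot = "mm"  [terminal]
34. n23.key = -7  [terminal]
35. n21.off = -5  [C.tag + b.key - 3]
36. n24.mk = 30  [terminal]
37. n17.depth = true  [a.mk == 30]
38. n17.pre = 6  [C₀.off + C₁.off - 2]
39. n15.pre = 22  [(if S.depth then a.mk else A.ok) + 14]
40. n15.wid = true  [a.mk > 7]
41. n11.off = -6  [A.pre + C₁.off - 58]
42. n0.depth = false  [E.lim > 17]
43. n0.pre = 21  [21]

4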